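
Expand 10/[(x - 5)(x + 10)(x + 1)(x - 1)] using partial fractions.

Using Heaviside cover-up: (1/36)/(x - 5) - (2/297)/(x + 10) + (5/54)/(x + 1) - (5/44)/(x - 1)


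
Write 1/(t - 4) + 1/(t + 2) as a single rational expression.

Common denominator (t - 4)(t + 2). Numerator: 1(t + 2) + 1(t - 4) = (t + 2) + (t - 4) = 2t - 2
Result: (2t - 2)/[(t - 4)(t + 2)]


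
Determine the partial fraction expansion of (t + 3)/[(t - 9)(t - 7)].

At t=9: A = (1·9 + 3)/(9 - 7) = 6. At t=7: B = (1·7 + 3)/(7 - 9) = -5
Result: 6/(t - 9) - 5/(t - 7)


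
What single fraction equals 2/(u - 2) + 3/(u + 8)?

Common denominator (u - 2)(u + 8). Numerator: 2(u + 8) + 3(u - 2) = (2u + 16) + (3u - 6) = 5u + 10
Result: (5u + 10)/[(u - 2)(u + 8)]


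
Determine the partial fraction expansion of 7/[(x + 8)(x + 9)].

7/(x + 8)(x + 9) = P/(x + 8) + Q/(x + 9). P = 7/(-8 + 9) = 7, Q = 7/(-9 + 8) = -7
Result: 7/(x + 8) - 7/(x + 9)


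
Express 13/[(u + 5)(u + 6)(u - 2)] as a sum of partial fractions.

Using cover-up method: α = -13/7, β = 13/8, γ = 13/56
Result: (-13/7)/(u + 5) + (13/8)/(u + 6) + (13/56)/(u - 2)


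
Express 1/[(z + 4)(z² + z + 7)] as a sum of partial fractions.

Cover-up at z = -4: α = 1/((-4)² + 1·(-4) + 7) = 1/19. Then β = -α = -1/19, γ = -α·(1 - 4) = 3/19
Result: (1/19)/(z + 4) - ((1/19)z - 3/19)/(z² + z + 7)


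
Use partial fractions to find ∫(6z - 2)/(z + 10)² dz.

Decompose: α = 6, β = 6·(-10) - 2 = -62, so (6z - 2)/(z + 10)² = 6/(z + 10) - 62/(z + 10)². Integrate: ∫ α/(z + 10) dz = 6 ln|(z + 10)|; ∫ β/(z + 10)² dz = 62/(z + 10). Sum: 6 ln|(z + 10)| + 62/(z + 10) + C


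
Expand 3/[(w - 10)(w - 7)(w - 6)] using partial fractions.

Using cover-up method: α = 1/4, β = -1, γ = 3/4
Result: (1/4)/(w - 10) - 1/(w - 7) + (3/4)/(w - 6)


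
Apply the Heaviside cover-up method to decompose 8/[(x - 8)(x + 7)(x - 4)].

Cover (x - 8), x=8: α = 8/[(8 + 7)(8 - 4)] = 2/15. Cover (x + 7), x=-7: β = 8/[(-7 - 8)(-7 - 4)] = 8/165. Cover (x - 4), x=4: γ = 8/[(4 - 8)(4 + 7)] = -2/11.
Result: (2/15)/(x - 8) + (8/165)/(x + 7) - (2/11)/(x - 4)


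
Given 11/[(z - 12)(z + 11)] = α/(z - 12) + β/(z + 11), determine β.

Cover-up at z = -11: β = 11/(-11 - 12) = -11/23


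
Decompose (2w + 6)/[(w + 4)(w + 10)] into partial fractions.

At w=-4: P = (2·(-4) + 6)/(-4 + 10) = -1/3. At w=-10: Q = (2·(-10) + 6)/(-10 + 4) = 7/3
Result: (-1/3)/(w + 4) + (7/3)/(w + 10)


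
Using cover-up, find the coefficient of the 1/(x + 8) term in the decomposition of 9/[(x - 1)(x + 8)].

Cover (x + 8), set x=-8: 9/((x - 1) at x=-8) = 9/(-9) = -1


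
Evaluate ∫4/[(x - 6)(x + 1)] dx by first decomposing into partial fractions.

Decompose: 4/[(x - 6)(x + 1)] = (4/7)/(x - 6) - (4/7)/(x + 1). Integrate each term: (4/7) ln|(x - 6)| - (4/7) ln|(x + 1)| + C


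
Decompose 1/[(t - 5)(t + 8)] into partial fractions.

1/(t - 5)(t + 8) = P/(t - 5) + Q/(t + 8). P = 1/(5 + 8) = 1/13, Q = 1/(-8 - 5) = -1/13
Result: (1/13)/(t - 5) - (1/13)/(t + 8)


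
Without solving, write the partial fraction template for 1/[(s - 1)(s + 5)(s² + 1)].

Two linear + quadratic: α/(s - 1) + β/(s + 5) + (γs + δ)/(s² + 1)


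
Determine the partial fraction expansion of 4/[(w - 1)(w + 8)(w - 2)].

Using cover-up method: P = -4/9, Q = 2/45, R = 2/5
Result: (-4/9)/(w - 1) + (2/45)/(w + 8) + (2/5)/(w - 2)


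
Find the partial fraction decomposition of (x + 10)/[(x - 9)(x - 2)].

At x=9: α = (1·9 + 10)/(9 - 2) = 19/7. At x=2: β = (1·2 + 10)/(2 - 9) = -12/7
Result: (19/7)/(x - 9) - (12/7)/(x - 2)


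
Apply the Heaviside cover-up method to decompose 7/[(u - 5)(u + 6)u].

Cover (u - 5), u=5: P = 7/[(5 + 6)(5 - 0)] = 7/55. Cover (u + 6), u=-6: Q = 7/[(-6 - 5)(-6 - 0)] = 7/66. Cover u, u=0: R = 7/[(0 - 5)(0 + 6)] = -7/30.
Result: (7/55)/(u - 5) + (7/66)/(u + 6) - (7/30)/u


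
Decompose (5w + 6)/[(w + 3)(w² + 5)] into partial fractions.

At w=-3: P = (5·(-3) + 6)/((-3)² + 5) = -9/14. Q = -P = 9/14, R = 5 - (-3)·P = 43/14
Result: (-9/14)/(w + 3) + ((9/14)w + 43/14)/(w² + 5)


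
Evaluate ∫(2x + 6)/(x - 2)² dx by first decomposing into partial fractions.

Decompose: A = 2, B = 2·2 + 6 = 10, so (2x + 6)/(x - 2)² = 2/(x - 2) + 10/(x - 2)². Integrate: ∫ A/(x - 2) dx = 2 ln|(x - 2)|; ∫ B/(x - 2)² dx = -10/(x - 2). Sum: 2 ln|(x - 2)| - 10/(x - 2) + C


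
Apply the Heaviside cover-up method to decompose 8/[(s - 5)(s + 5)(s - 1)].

Cover (s - 5), s=5: A = 8/[(5 + 5)(5 - 1)] = 1/5. Cover (s + 5), s=-5: B = 8/[(-5 - 5)(-5 - 1)] = 2/15. Cover (s - 1), s=1: C = 8/[(1 - 5)(1 + 5)] = -1/3.
Result: (1/5)/(s - 5) + (2/15)/(s + 5) - (1/3)/(s - 1)


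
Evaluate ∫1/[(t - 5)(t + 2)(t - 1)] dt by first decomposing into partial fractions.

Cover-up: A = 1/28, B = 1/21, C = -1/12. Decomposition: (1/28)/(t - 5) + (1/21)/(t + 2) - (1/12)/(t - 1). Integrate each term: (1/28) ln|(t - 5)| + (1/21) ln|(t + 2)| - (1/12) ln|(t - 1)| + C


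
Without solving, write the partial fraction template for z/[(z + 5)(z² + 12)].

Linear + irreducible quadratic: P/(z + 5) + (Qz + R)/(z² + 12)


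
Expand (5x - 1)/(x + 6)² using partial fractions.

(5x - 1) = α(x + 6) + β. At x = -6: β = 5·(-6) - 1 = -31. Coeff of x: α = 5
Result: 5/(x + 6) - 31/(x + 6)²


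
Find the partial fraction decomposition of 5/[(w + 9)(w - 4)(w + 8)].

Using cover-up method: α = 5/13, β = 5/156, γ = -5/12
Result: (5/13)/(w + 9) + (5/156)/(w - 4) - (5/12)/(w + 8)


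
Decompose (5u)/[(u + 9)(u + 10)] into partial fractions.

At u=-9: α = (5·(-9) + 0)/(-9 + 10) = -45. At u=-10: β = (5·(-10) + 0)/(-10 + 9) = 50
Result: -45/(u + 9) + 50/(u + 10)


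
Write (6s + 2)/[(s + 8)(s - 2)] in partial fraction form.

At s=-8: α = (6·(-8) + 2)/(-8 - 2) = 23/5. At s=2: β = (6·2 + 2)/(2 + 8) = 7/5
Result: (23/5)/(s + 8) + (7/5)/(s - 2)


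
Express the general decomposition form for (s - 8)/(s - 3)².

Repeated linear factor: P/(s - 3) + Q/(s - 3)²


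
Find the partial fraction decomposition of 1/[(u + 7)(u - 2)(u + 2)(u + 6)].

Using Heaviside cover-up: (-1/45)/(u + 7) + (1/288)/(u - 2) - (1/80)/(u + 2) + (1/32)/(u + 6)


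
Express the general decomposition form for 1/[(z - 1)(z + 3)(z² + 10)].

Two linear + quadratic: α/(z - 1) + β/(z + 3) + (γz + δ)/(z² + 10)


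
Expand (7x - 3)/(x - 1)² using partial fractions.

(7x - 3) = α(x - 1) + β. At x = 1: β = 7·1 - 3 = 4. Coeff of x: α = 7
Result: 7/(x - 1) + 4/(x - 1)²


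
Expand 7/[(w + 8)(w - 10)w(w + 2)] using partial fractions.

Using Heaviside cover-up: (-7/864)/(w + 8) + (7/2160)/(w - 10) - (7/160)/w + (7/144)/(w + 2)


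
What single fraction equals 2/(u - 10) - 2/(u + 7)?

Common denominator (u - 10)(u + 7). Numerator: 2(u + 7) - 2(u - 10) = (2u + 14) - (2u - 20) = 34
Result: (34)/[(u - 10)(u + 7)]


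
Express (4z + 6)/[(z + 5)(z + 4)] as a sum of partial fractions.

At z=-5: A = (4·(-5) + 6)/(-5 + 4) = 14. At z=-4: B = (4·(-4) + 6)/(-4 + 5) = -10
Result: 14/(z + 5) - 10/(z + 4)


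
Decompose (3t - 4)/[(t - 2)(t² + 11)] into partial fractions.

At t=2: P = (3·2 - 4)/(2² + 11) = 2/15. Q = -P = -2/15, R = 3 - 2·P = 41/15
Result: (2/15)/(t - 2) - ((2/15)t - 41/15)/(t² + 11)


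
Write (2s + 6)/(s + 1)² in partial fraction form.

(2s + 6) = α(s + 1) + β. At s = -1: β = 2·(-1) + 6 = 4. Coeff of s: α = 2
Result: 2/(s + 1) + 4/(s + 1)²


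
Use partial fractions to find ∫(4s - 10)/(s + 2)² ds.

Decompose: α = 4, β = 4·(-2) - 10 = -18, so (4s - 10)/(s + 2)² = 4/(s + 2) - 18/(s + 2)². Integrate: ∫ α/(s + 2) ds = 4 ln|(s + 2)|; ∫ β/(s + 2)² ds = 18/(s + 2). Sum: 4 ln|(s + 2)| + 18/(s + 2) + C


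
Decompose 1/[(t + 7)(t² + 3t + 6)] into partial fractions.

Cover-up at t = -7: A = 1/((-7)² + 3·(-7) + 6) = 1/34. Then B = -A = -1/34, C = -A·(3 - 7) = 2/17
Result: (1/34)/(t + 7) - ((1/34)t - 2/17)/(t² + 3t + 6)


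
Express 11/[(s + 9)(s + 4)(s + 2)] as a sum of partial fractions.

Using cover-up method: α = 11/35, β = -11/10, γ = 11/14
Result: (11/35)/(s + 9) - (11/10)/(s + 4) + (11/14)/(s + 2)


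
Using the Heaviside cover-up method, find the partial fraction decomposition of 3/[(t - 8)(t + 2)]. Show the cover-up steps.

Cover (t - 8): set t=8, get P = 3/(8 + 2) = 3/10. Cover (t + 2): set t=-2, get Q = 3/(-2 - 8) = -3/10.
Result: (3/10)/(t - 8) - (3/10)/(t + 2)


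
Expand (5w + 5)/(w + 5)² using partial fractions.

(5w + 5) = A(w + 5) + B. At w = -5: B = 5·(-5) + 5 = -20. Coeff of w: A = 5
Result: 5/(w + 5) - 20/(w + 5)²


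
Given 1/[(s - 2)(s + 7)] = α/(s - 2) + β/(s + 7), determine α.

Cover-up at s = 2: α = 1/(2 + 7) = 1/9


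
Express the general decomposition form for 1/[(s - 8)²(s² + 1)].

Repeated linear + quadratic: A/(s - 8) + B/(s - 8)² + (Cs + D)/(s² + 1)


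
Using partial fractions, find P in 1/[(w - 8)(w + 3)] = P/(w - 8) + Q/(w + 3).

Cover-up at w = 8: P = 1/(8 + 3) = 1/11


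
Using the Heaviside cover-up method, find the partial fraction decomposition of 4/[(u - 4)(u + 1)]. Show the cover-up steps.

Cover (u - 4): set u=4, get α = 4/(4 + 1) = 4/5. Cover (u + 1): set u=-1, get β = 4/(-1 - 4) = -4/5.
Result: (4/5)/(u - 4) - (4/5)/(u + 1)


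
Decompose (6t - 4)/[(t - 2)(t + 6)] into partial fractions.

At t=2: A = (6·2 - 4)/(2 + 6) = 1. At t=-6: B = (6·(-6) - 4)/(-6 - 2) = 5
Result: 1/(t - 2) + 5/(t + 6)


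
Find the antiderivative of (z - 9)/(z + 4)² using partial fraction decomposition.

Decompose: P = 1, Q = 1·(-4) - 9 = -13, so (z - 9)/(z + 4)² = 1/(z + 4) - 13/(z + 4)². Integrate: ∫ P/(z + 4) dz = ln|(z + 4)|; ∫ Q/(z + 4)² dz = 13/(z + 4). Sum: ln|(z + 4)| + 13/(z + 4) + C


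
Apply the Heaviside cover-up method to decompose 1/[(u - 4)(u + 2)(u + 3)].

Cover (u - 4), u=4: A = 1/[(4 + 2)(4 + 3)] = 1/42. Cover (u + 2), u=-2: B = 1/[(-2 - 4)(-2 + 3)] = -1/6. Cover (u + 3), u=-3: C = 1/[(-3 - 4)(-3 + 2)] = 1/7.
Result: (1/42)/(u - 4) - (1/6)/(u + 2) + (1/7)/(u + 3)


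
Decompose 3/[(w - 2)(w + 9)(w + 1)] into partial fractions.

Using cover-up method: P = 1/11, Q = 3/88, R = -1/8
Result: (1/11)/(w - 2) + (3/88)/(w + 9) - (1/8)/(w + 1)


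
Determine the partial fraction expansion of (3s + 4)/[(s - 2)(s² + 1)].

At s=2: A = (3·2 + 4)/(2² + 1) = 2. B = -A = -2, C = 3 - 2·A = -1
Result: 2/(s - 2) - (2s + 1)/(s² + 1)


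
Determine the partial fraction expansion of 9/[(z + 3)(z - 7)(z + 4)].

Using cover-up method: P = -9/10, Q = 9/110, R = 9/11
Result: (-9/10)/(z + 3) + (9/110)/(z - 7) + (9/11)/(z + 4)


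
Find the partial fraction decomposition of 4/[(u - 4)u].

4/(u - 4)u = α/(u - 4) + β/u. α = 4/(4 - 0) = 1, β = 4/(0 - 4) = -1
Result: 1/(u - 4) - 1/u


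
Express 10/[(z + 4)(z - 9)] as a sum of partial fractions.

10/(z + 4)(z - 9) = α/(z + 4) + β/(z - 9). α = 10/(-4 - 9) = -10/13, β = 10/(9 + 4) = 10/13
Result: (-10/13)/(z + 4) + (10/13)/(z - 9)


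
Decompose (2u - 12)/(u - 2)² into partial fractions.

(2u - 12) = P(u - 2) + Q. At u = 2: Q = 2·2 - 12 = -8. Coeff of u: P = 2
Result: 2/(u - 2) - 8/(u - 2)²


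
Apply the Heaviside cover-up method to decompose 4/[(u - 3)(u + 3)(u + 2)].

Cover (u - 3), u=3: A = 4/[(3 + 3)(3 + 2)] = 2/15. Cover (u + 3), u=-3: B = 4/[(-3 - 3)(-3 + 2)] = 2/3. Cover (u + 2), u=-2: C = 4/[(-2 - 3)(-2 + 3)] = -4/5.
Result: (2/15)/(u - 3) + (2/3)/(u + 3) - (4/5)/(u + 2)


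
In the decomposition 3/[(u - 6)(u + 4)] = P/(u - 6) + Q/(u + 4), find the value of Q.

Cover-up at u = -4: Q = 3/(-4 - 6) = -3/10


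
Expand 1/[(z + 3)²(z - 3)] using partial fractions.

Cover-up at z=3: γ = 1/(3 + 3)² = 1/36. Cover-up at z=-3: β = 1/(-3 - 3) = -1/6. Comparing z² coeff: α = -γ = -1/36
Result: (-1/36)/(z + 3) - (1/6)/(z + 3)² + (1/36)/(z - 3)


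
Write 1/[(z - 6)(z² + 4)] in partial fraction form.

Cover-up at z = 6: α = 1/(6² + 4) = 1/40. Then β = -α = -1/40, γ = -α·(0 + 6) = -3/20
Result: (1/40)/(z - 6) - ((1/40)z + 3/20)/(z² + 4)


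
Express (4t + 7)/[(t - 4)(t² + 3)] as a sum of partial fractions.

At t=4: P = (4·4 + 7)/(4² + 3) = 23/19. Q = -P = -23/19, R = 4 - 4·P = -16/19
Result: (23/19)/(t - 4) - ((23/19)t + 16/19)/(t² + 3)


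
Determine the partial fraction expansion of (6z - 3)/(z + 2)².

(6z - 3) = α(z + 2) + β. At z = -2: β = 6·(-2) - 3 = -15. Coeff of z: α = 6
Result: 6/(z + 2) - 15/(z + 2)²


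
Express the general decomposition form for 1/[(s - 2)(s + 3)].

Distinct linear factors: A/(s - 2) + B/(s + 3)


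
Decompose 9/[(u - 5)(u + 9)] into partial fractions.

9/(u - 5)(u + 9) = A/(u - 5) + B/(u + 9). A = 9/(5 + 9) = 9/14, B = 9/(-9 - 5) = -9/14
Result: (9/14)/(u - 5) - (9/14)/(u + 9)


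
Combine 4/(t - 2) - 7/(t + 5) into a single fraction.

Common denominator (t - 2)(t + 5). Numerator: 4(t + 5) - 7(t - 2) = (4t + 20) - (7t - 14) = -3t + 34
Result: (-3t + 34)/[(t - 2)(t + 5)]


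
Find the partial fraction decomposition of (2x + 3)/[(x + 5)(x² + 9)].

At x=-5: P = (2·(-5) + 3)/((-5)² + 9) = -7/34. Q = -P = 7/34, R = 2 - (-5)·P = 33/34
Result: (-7/34)/(x + 5) + ((7/34)x + 33/34)/(x² + 9)


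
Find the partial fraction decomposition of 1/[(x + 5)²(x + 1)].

Cover-up at x=-1: R = 1/(-1 + 5)² = 1/16. Cover-up at x=-5: Q = 1/(-5 + 1) = -1/4. Comparing x² coeff: P = -R = -1/16
Result: (-1/16)/(x + 5) - (1/4)/(x + 5)² + (1/16)/(x + 1)


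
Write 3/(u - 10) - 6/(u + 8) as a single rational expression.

Common denominator (u - 10)(u + 8). Numerator: 3(u + 8) - 6(u - 10) = (3u + 24) - (6u - 60) = -3u + 84
Result: (-3u + 84)/[(u - 10)(u + 8)]


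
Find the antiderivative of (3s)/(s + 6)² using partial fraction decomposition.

Decompose: P = 3, Q = 3·(-6) + 0 = -18, so (3s)/(s + 6)² = 3/(s + 6) - 18/(s + 6)². Integrate: ∫ P/(s + 6) ds = 3 ln|(s + 6)|; ∫ Q/(s + 6)² ds = 18/(s + 6). Sum: 3 ln|(s + 6)| + 18/(s + 6) + C


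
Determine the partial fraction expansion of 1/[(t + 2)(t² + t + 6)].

Cover-up at t = -2: α = 1/((-2)² + 1·(-2) + 6) = 1/8. Then β = -α = -1/8, γ = -α·(1 - 2) = 1/8
Result: (1/8)/(t + 2) - ((1/8)t - 1/8)/(t² + t + 6)


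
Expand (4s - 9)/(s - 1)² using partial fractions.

(4s - 9) = P(s - 1) + Q. At s = 1: Q = 4·1 - 9 = -5. Coeff of s: P = 4
Result: 4/(s - 1) - 5/(s - 1)²


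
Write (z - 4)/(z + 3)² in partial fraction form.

(z - 4) = P(z + 3) + Q. At z = -3: Q = 1·(-3) - 4 = -7. Coeff of z: P = 1
Result: 1/(z + 3) - 7/(z + 3)²


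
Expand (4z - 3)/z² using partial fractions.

(4z - 3) = Pz + Q. At z = 0: Q = 4·0 - 3 = -3. Coeff of z: P = 4
Result: 4/z - 3/z²


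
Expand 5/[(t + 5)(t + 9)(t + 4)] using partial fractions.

Using cover-up method: P = -5/4, Q = 1/4, R = 1
Result: (-5/4)/(t + 5) + (1/4)/(t + 9) + 1/(t + 4)


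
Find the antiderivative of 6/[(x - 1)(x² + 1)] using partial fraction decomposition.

Cover-up at x=1: α = 6/(1²+1) = 3. Coeff matching: β = -3, γ = -3. Decomposition: 3/(x - 1) - (3x + 3)/(x² + 1). Integrate: linear → ln, quadratic → (1/2)ln + arctan: 3 ln|(x - 1)| - (3/2) ln(x² + 1) - 3 arctan(x) + C


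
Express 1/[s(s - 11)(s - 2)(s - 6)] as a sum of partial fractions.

Using Heaviside cover-up: (-1/132)/s + (1/495)/(s - 11) + (1/72)/(s - 2) - (1/120)/(s - 6)


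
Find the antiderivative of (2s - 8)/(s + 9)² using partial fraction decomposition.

Decompose: α = 2, β = 2·(-9) - 8 = -26, so (2s - 8)/(s + 9)² = 2/(s + 9) - 26/(s + 9)². Integrate: ∫ α/(s + 9) ds = 2 ln|(s + 9)|; ∫ β/(s + 9)² ds = 26/(s + 9). Sum: 2 ln|(s + 9)| + 26/(s + 9) + C


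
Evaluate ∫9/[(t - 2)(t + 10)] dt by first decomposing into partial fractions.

Decompose: 9/[(t - 2)(t + 10)] = (3/4)/(t - 2) - (3/4)/(t + 10). Integrate each term: (3/4) ln|(t - 2)| - (3/4) ln|(t + 10)| + C


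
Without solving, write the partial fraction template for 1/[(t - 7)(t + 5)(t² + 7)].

Two linear + quadratic: P/(t - 7) + Q/(t + 5) + (Rt + S)/(t² + 7)


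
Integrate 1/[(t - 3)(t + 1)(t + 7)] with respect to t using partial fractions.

Cover-up: A = 1/40, B = -1/24, C = 1/60. Decomposition: (1/40)/(t - 3) - (1/24)/(t + 1) + (1/60)/(t + 7). Integrate each term: (1/40) ln|(t - 3)| - (1/24) ln|(t + 1)| + (1/60) ln|(t + 7)| + C


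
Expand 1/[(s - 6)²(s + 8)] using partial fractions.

Cover-up at s=-8: R = 1/(-8 - 6)² = 1/196. Cover-up at s=6: Q = 1/(6 + 8) = 1/14. Comparing s² coeff: P = -R = -1/196
Result: (-1/196)/(s - 6) + (1/14)/(s - 6)² + (1/196)/(s + 8)


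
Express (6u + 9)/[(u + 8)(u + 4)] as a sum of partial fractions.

At u=-8: P = (6·(-8) + 9)/(-8 + 4) = 39/4. At u=-4: Q = (6·(-4) + 9)/(-4 + 8) = -15/4
Result: (39/4)/(u + 8) - (15/4)/(u + 4)


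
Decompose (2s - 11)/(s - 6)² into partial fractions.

(2s - 11) = P(s - 6) + Q. At s = 6: Q = 2·6 - 11 = 1. Coeff of s: P = 2
Result: 2/(s - 6) + 1/(s - 6)²


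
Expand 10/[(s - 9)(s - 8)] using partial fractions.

10/(s - 9)(s - 8) = P/(s - 9) + Q/(s - 8). P = 10/(9 - 8) = 10, Q = 10/(8 - 9) = -10
Result: 10/(s - 9) - 10/(s - 8)


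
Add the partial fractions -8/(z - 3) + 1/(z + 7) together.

Common denominator (z - 3)(z + 7). Numerator: -8(z + 7) + 1(z - 3) = (-8z - 56) + (z - 3) = -7z - 59
Result: (-7z - 59)/[(z - 3)(z + 7)]


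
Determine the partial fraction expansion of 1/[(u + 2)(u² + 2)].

Cover-up at u = -2: A = 1/((-2)² + 2) = 1/6. Then B = -A = -1/6, C = -A·(0 - 2) = 1/3
Result: (1/6)/(u + 2) - ((1/6)u - 1/3)/(u² + 2)


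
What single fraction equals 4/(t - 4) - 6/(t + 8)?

Common denominator (t - 4)(t + 8). Numerator: 4(t + 8) - 6(t - 4) = (4t + 32) - (6t - 24) = -2t + 56
Result: (-2t + 56)/[(t - 4)(t + 8)]


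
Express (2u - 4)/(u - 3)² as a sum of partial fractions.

(2u - 4) = α(u - 3) + β. At u = 3: β = 2·3 - 4 = 2. Coeff of u: α = 2
Result: 2/(u - 3) + 2/(u - 3)²


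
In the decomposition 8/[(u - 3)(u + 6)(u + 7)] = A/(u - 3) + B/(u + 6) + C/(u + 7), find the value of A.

Cover-up at u = 3: A = 8/[(3 + 6)(3 + 7)] = 8/[(9)(10)] = 8/90 = 4/45


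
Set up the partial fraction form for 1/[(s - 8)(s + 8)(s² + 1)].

Two linear + quadratic: P/(s - 8) + Q/(s + 8) + (Rs + S)/(s² + 1)


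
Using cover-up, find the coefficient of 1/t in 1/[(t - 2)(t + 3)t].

Cover t, set t=0: 1/[(0 - 2)(0 + 3)] = -1/6


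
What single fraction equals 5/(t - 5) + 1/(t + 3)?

Common denominator (t - 5)(t + 3). Numerator: 5(t + 3) + 1(t - 5) = (5t + 15) + (t - 5) = 6t + 10
Result: (6t + 10)/[(t - 5)(t + 3)]


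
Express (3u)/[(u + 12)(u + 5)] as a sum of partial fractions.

At u=-12: A = (3·(-12) + 0)/(-12 + 5) = 36/7. At u=-5: B = (3·(-5) + 0)/(-5 + 12) = -15/7
Result: (36/7)/(u + 12) - (15/7)/(u + 5)


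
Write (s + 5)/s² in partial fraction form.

(s + 5) = αs + β. At s = 0: β = 1·0 + 5 = 5. Coeff of s: α = 1
Result: 1/s + 5/s²


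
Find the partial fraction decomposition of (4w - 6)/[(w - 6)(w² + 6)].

At w=6: P = (4·6 - 6)/(6² + 6) = 3/7. Q = -P = -3/7, R = 4 - 6·P = 10/7
Result: (3/7)/(w - 6) - ((3/7)w - 10/7)/(w² + 6)


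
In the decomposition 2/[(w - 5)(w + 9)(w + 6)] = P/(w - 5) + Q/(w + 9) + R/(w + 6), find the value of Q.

Cover-up at w = -9: Q = 2/[(-9 - 5)(-9 + 6)] = 2/[(-14)(-3)] = 2/42 = 1/21


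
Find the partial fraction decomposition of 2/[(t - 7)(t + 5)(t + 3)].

Using cover-up method: P = 1/60, Q = 1/12, R = -1/10
Result: (1/60)/(t - 7) + (1/12)/(t + 5) - (1/10)/(t + 3)


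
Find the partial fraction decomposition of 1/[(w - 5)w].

1/(w - 5)w = α/(w - 5) + β/w. α = 1/(5 - 0) = 1/5, β = 1/(0 - 5) = -1/5
Result: (1/5)/(w - 5) - (1/5)/w


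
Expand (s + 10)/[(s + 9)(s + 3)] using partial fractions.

At s=-9: α = (1·(-9) + 10)/(-9 + 3) = -1/6. At s=-3: β = (1·(-3) + 10)/(-3 + 9) = 7/6
Result: (-1/6)/(s + 9) + (7/6)/(s + 3)


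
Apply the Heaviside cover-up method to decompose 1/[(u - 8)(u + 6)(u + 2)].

Cover (u - 8), u=8: α = 1/[(8 + 6)(8 + 2)] = 1/140. Cover (u + 6), u=-6: β = 1/[(-6 - 8)(-6 + 2)] = 1/56. Cover (u + 2), u=-2: γ = 1/[(-2 - 8)(-2 + 6)] = -1/40.
Result: (1/140)/(u - 8) + (1/56)/(u + 6) - (1/40)/(u + 2)


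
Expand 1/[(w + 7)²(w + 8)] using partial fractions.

Cover-up at w=-8: C = 1/(-8 + 7)² = 1. Cover-up at w=-7: B = 1/(-7 + 8) = 1. Comparing w² coeff: A = -C = -1
Result: -1/(w + 7) + 1/(w + 7)² + 1/(w + 8)


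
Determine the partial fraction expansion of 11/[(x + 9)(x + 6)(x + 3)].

Using cover-up method: P = 11/18, Q = -11/9, R = 11/18
Result: (11/18)/(x + 9) - (11/9)/(x + 6) + (11/18)/(x + 3)


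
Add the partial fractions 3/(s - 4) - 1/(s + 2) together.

Common denominator (s - 4)(s + 2). Numerator: 3(s + 2) - 1(s - 4) = (3s + 6) - (s - 4) = 2s + 10
Result: (2s + 10)/[(s - 4)(s + 2)]


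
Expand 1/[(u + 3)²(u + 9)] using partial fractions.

Cover-up at u=-9: C = 1/(-9 + 3)² = 1/36. Cover-up at u=-3: B = 1/(-3 + 9) = 1/6. Comparing u² coeff: A = -C = -1/36
Result: (-1/36)/(u + 3) + (1/6)/(u + 3)² + (1/36)/(u + 9)


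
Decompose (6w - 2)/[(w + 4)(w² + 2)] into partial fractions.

At w=-4: P = (6·(-4) - 2)/((-4)² + 2) = -13/9. Q = -P = 13/9, R = 6 - (-4)·P = 2/9
Result: (-13/9)/(w + 4) + ((13/9)w + 2/9)/(w² + 2)


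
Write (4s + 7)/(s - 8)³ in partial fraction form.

(4s + 7) = α(s - 8)² + β(s - 8) + γ. At s = 8: γ = 4·8 + 7 = 39. Coefficients: α = 0, β = 4
Result: 4/(s - 8)² + 39/(s - 8)³


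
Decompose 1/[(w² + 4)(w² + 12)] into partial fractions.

Coefficient matching gives A = C = 0, B = 1/(12-4) = 1/8, D = -B = -1/8
Result: (1/8)/(w² + 4) - (1/8)/(w² + 12)


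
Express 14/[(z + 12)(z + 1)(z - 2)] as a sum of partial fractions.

Using cover-up method: A = 1/11, B = -14/33, C = 1/3
Result: (1/11)/(z + 12) - (14/33)/(z + 1) + (1/3)/(z - 2)


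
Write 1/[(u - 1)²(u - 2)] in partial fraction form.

Cover-up at u=2: C = 1/(2 - 1)² = 1. Cover-up at u=1: B = 1/(1 - 2) = -1. Comparing u² coeff: A = -C = -1
Result: -1/(u - 1) - 1/(u - 1)² + 1/(u - 2)


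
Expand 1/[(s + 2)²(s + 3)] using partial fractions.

Cover-up at s=-3: C = 1/(-3 + 2)² = 1. Cover-up at s=-2: B = 1/(-2 + 3) = 1. Comparing s² coeff: A = -C = -1
Result: -1/(s + 2) + 1/(s + 2)² + 1/(s + 3)


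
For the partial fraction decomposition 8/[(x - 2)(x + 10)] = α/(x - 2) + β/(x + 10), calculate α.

Cover-up at x = 2: α = 8/(2 + 10) = 8/12 = 2/3


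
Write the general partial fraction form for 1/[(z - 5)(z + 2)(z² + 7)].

Two linear + quadratic: A/(z - 5) + B/(z + 2) + (Cz + D)/(z² + 7)


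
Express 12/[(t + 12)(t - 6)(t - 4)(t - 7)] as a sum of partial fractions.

Using Heaviside cover-up: (-1/456)/(t + 12) - (1/3)/(t - 6) + (1/8)/(t - 4) + (4/19)/(t - 7)


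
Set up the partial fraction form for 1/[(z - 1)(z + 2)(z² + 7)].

Two linear + quadratic: α/(z - 1) + β/(z + 2) + (γz + δ)/(z² + 7)


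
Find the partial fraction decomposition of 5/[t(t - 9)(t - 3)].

Using cover-up method: α = 5/27, β = 5/54, γ = -5/18
Result: (5/27)/t + (5/54)/(t - 9) - (5/18)/(t - 3)


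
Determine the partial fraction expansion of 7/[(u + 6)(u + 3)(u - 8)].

Using cover-up method: α = 1/6, β = -7/33, γ = 1/22
Result: (1/6)/(u + 6) - (7/33)/(u + 3) + (1/22)/(u - 8)


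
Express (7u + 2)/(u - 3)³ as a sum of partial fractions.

(7u + 2) = A(u - 3)² + B(u - 3) + C. At u = 3: C = 7·3 + 2 = 23. Coefficients: A = 0, B = 7
Result: 7/(u - 3)² + 23/(u - 3)³


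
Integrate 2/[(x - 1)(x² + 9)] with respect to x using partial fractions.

Cover-up at x=1: α = 2/(1²+9) = 1/5. Coeff matching: β = -1/5, γ = -1/5. Decomposition: (1/5)/(x - 1) - ((1/5)x + 1/5)/(x² + 9). Integrate: linear → ln, quadratic → (1/2)ln + arctan: (1/5) ln|(x - 1)| - (1/10) ln(x² + 9) - (1/15) arctan(x/3) + C


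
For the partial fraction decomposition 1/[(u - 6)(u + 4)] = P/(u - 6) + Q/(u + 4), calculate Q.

Cover-up at u = -4: Q = 1/(-4 - 6) = -1/10


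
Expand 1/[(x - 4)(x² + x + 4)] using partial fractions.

Cover-up at x = 4: α = 1/(4² + 1·4 + 4) = 1/24. Then β = -α = -1/24, γ = -α·(1 + 4) = -5/24
Result: (1/24)/(x - 4) - ((1/24)x + 5/24)/(x² + x + 4)


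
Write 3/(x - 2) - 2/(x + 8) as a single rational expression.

Common denominator (x - 2)(x + 8). Numerator: 3(x + 8) - 2(x - 2) = (3x + 24) - (2x - 4) = x + 28
Result: (x + 28)/[(x - 2)(x + 8)]


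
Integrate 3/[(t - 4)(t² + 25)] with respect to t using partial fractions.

Cover-up at t=4: α = 3/(4²+25) = 3/41. Coeff matching: β = -3/41, γ = -12/41. Decomposition: (3/41)/(t - 4) - ((3/41)t + 12/41)/(t² + 25). Integrate: linear → ln, quadratic → (1/2)ln + arctan: (3/41) ln|(t - 4)| - (3/82) ln(t² + 25) - (12/205) arctan(t/5) + C


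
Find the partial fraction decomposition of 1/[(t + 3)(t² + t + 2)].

Cover-up at t = -3: A = 1/((-3)² + 1·(-3) + 2) = 1/8. Then B = -A = -1/8, C = -A·(1 - 3) = 1/4
Result: (1/8)/(t + 3) - ((1/8)t - 1/4)/(t² + t + 2)


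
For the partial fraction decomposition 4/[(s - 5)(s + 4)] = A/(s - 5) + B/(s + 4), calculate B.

Cover-up at s = -4: B = 4/(-4 - 5) = -4/9


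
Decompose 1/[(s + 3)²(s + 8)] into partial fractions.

Cover-up at s=-8: γ = 1/(-8 + 3)² = 1/25. Cover-up at s=-3: β = 1/(-3 + 8) = 1/5. Comparing s² coeff: α = -γ = -1/25
Result: (-1/25)/(s + 3) + (1/5)/(s + 3)² + (1/25)/(s + 8)


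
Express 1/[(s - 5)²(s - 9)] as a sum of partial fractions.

Cover-up at s=9: γ = 1/(9 - 5)² = 1/16. Cover-up at s=5: β = 1/(5 - 9) = -1/4. Comparing s² coeff: α = -γ = -1/16
Result: (-1/16)/(s - 5) - (1/4)/(s - 5)² + (1/16)/(s - 9)


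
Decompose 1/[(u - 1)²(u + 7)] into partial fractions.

Cover-up at u=-7: γ = 1/(-7 - 1)² = 1/64. Cover-up at u=1: β = 1/(1 + 7) = 1/8. Comparing u² coeff: α = -γ = -1/64
Result: (-1/64)/(u - 1) + (1/8)/(u - 1)² + (1/64)/(u + 7)


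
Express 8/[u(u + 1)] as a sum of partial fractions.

8/u(u + 1) = A/u + B/(u + 1). A = 8/(0 + 1) = 8, B = 8/(-1 - 0) = -8
Result: 8/u - 8/(u + 1)


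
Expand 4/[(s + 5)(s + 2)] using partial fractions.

4/(s + 5)(s + 2) = A/(s + 5) + B/(s + 2). A = 4/(-5 + 2) = -4/3, B = 4/(-2 + 5) = 4/3
Result: (-4/3)/(s + 5) + (4/3)/(s + 2)


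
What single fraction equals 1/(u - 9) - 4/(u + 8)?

Common denominator (u - 9)(u + 8). Numerator: 1(u + 8) - 4(u - 9) = (u + 8) - (4u - 36) = -3u + 44
Result: (-3u + 44)/[(u - 9)(u + 8)]


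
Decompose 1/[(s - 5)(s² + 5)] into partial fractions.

Cover-up at s = 5: P = 1/(5² + 5) = 1/30. Then Q = -P = -1/30, R = -P·(0 + 5) = -1/6
Result: (1/30)/(s - 5) - ((1/30)s + 1/6)/(s² + 5)


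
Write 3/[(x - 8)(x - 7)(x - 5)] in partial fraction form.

Using cover-up method: P = 1, Q = -3/2, R = 1/2
Result: 1/(x - 8) - (3/2)/(x - 7) + (1/2)/(x - 5)


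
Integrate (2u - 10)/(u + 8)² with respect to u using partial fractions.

Decompose: P = 2, Q = 2·(-8) - 10 = -26, so (2u - 10)/(u + 8)² = 2/(u + 8) - 26/(u + 8)². Integrate: ∫ P/(u + 8) du = 2 ln|(u + 8)|; ∫ Q/(u + 8)² du = 26/(u + 8). Sum: 2 ln|(u + 8)| + 26/(u + 8) + C


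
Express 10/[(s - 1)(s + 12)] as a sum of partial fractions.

10/(s - 1)(s + 12) = P/(s - 1) + Q/(s + 12). P = 10/(1 + 12) = 10/13, Q = 10/(-12 - 1) = -10/13
Result: (10/13)/(s - 1) - (10/13)/(s + 12)


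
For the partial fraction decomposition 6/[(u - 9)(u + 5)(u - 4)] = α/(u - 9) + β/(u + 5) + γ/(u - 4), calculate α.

Cover-up at u = 9: α = 6/[(9 + 5)(9 - 4)] = 6/[(14)(5)] = 6/70 = 3/35


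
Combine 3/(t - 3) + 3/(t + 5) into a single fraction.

Common denominator (t - 3)(t + 5). Numerator: 3(t + 5) + 3(t - 3) = (3t + 15) + (3t - 9) = 6t + 6
Result: (6t + 6)/[(t - 3)(t + 5)]


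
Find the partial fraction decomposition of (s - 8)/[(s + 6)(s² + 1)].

At s=-6: A = (1·(-6) - 8)/((-6)² + 1) = -14/37. B = -A = 14/37, C = 1 - (-6)·A = -47/37
Result: (-14/37)/(s + 6) + ((14/37)s - 47/37)/(s² + 1)


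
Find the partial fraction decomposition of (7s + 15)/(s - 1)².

(7s + 15) = α(s - 1) + β. At s = 1: β = 7·1 + 15 = 22. Coeff of s: α = 7
Result: 7/(s - 1) + 22/(s - 1)²


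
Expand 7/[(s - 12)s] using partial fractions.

7/(s - 12)s = A/(s - 12) + B/s. A = 7/(12 - 0) = 7/12, B = 7/(0 - 12) = -7/12
Result: (7/12)/(s - 12) - (7/12)/s


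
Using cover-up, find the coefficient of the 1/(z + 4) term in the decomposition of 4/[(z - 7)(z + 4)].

Cover (z + 4), set z=-4: 4/((z - 7) at z=-4) = 4/(-11) = -4/11


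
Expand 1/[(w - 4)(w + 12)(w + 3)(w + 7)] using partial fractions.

Using Heaviside cover-up: (1/1232)/(w - 4) - (1/720)/(w + 12) - (1/252)/(w + 3) + (1/220)/(w + 7)


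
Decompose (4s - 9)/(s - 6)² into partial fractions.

(4s - 9) = A(s - 6) + B. At s = 6: B = 4·6 - 9 = 15. Coeff of s: A = 4
Result: 4/(s - 6) + 15/(s - 6)²


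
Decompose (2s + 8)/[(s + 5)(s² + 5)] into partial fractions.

At s=-5: A = (2·(-5) + 8)/((-5)² + 5) = -1/15. B = -A = 1/15, C = 2 - (-5)·A = 5/3
Result: (-1/15)/(s + 5) + ((1/15)s + 5/3)/(s² + 5)


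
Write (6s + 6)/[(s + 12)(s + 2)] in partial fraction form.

At s=-12: A = (6·(-12) + 6)/(-12 + 2) = 33/5. At s=-2: B = (6·(-2) + 6)/(-2 + 12) = -3/5
Result: (33/5)/(s + 12) - (3/5)/(s + 2)


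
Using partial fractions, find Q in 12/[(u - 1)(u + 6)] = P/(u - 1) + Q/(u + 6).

Cover-up at u = -6: Q = 12/(-6 - 1) = -12/7


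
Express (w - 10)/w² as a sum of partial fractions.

(w - 10) = αw + β. At w = 0: β = 1·0 - 10 = -10. Coeff of w: α = 1
Result: 1/w - 10/w²


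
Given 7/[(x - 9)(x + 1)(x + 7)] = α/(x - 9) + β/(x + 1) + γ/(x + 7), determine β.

Cover-up at x = -1: β = 7/[(-1 - 9)(-1 + 7)] = 7/[(-10)(6)] = -7/60


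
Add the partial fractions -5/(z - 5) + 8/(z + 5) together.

Common denominator (z - 5)(z + 5). Numerator: -5(z + 5) + 8(z - 5) = (-5z - 25) + (8z - 40) = 3z - 65
Result: (3z - 65)/[(z - 5)(z + 5)]


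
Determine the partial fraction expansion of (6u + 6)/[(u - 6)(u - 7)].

At u=6: α = (6·6 + 6)/(6 - 7) = -42. At u=7: β = (6·7 + 6)/(7 - 6) = 48
Result: -42/(u - 6) + 48/(u - 7)


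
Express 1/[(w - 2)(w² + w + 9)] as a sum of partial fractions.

Cover-up at w = 2: α = 1/(2² + 1·2 + 9) = 1/15. Then β = -α = -1/15, γ = -α·(1 + 2) = -1/5
Result: (1/15)/(w - 2) - ((1/15)w + 1/5)/(w² + w + 9)


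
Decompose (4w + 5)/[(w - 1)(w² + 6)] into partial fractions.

At w=1: A = (4·1 + 5)/(1² + 6) = 9/7. B = -A = -9/7, C = 4 - 1·A = 19/7
Result: (9/7)/(w - 1) - ((9/7)w - 19/7)/(w² + 6)


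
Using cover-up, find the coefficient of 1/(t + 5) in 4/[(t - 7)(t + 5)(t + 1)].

Cover (t + 5), set t=-5: 4/[(-5 - 7)(-5 + 1)] = 1/12


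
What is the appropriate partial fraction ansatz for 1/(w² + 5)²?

Repeated quadratic factor: (Pw + Q)/(w² + 5) + (Rw + S)/(w² + 5)²


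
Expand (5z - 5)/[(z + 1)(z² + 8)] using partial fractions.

At z=-1: α = (5·(-1) - 5)/((-1)² + 8) = -10/9. β = -α = 10/9, γ = 5 - (-1)·α = 35/9
Result: (-10/9)/(z + 1) + ((10/9)z + 35/9)/(z² + 8)


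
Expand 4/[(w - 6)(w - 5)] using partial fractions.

4/(w - 6)(w - 5) = P/(w - 6) + Q/(w - 5). P = 4/(6 - 5) = 4, Q = 4/(5 - 6) = -4
Result: 4/(w - 6) - 4/(w - 5)


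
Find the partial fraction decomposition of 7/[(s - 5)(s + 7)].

7/(s - 5)(s + 7) = A/(s - 5) + B/(s + 7). A = 7/(5 + 7) = 7/12, B = 7/(-7 - 5) = -7/12
Result: (7/12)/(s - 5) - (7/12)/(s + 7)


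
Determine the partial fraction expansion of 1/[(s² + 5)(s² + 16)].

Coefficient matching gives α = γ = 0, β = 1/(16-5) = 1/11, δ = -β = -1/11
Result: (1/11)/(s² + 5) - (1/11)/(s² + 16)


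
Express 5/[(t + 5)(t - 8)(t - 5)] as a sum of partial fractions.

Using cover-up method: A = 1/26, B = 5/39, C = -1/6
Result: (1/26)/(t + 5) + (5/39)/(t - 8) - (1/6)/(t - 5)


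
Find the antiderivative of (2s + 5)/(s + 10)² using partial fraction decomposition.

Decompose: A = 2, B = 2·(-10) + 5 = -15, so (2s + 5)/(s + 10)² = 2/(s + 10) - 15/(s + 10)². Integrate: ∫ A/(s + 10) ds = 2 ln|(s + 10)|; ∫ B/(s + 10)² ds = 15/(s + 10). Sum: 2 ln|(s + 10)| + 15/(s + 10) + C


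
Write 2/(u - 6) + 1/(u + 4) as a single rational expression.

Common denominator (u - 6)(u + 4). Numerator: 2(u + 4) + 1(u - 6) = (2u + 8) + (u - 6) = 3u + 2
Result: (3u + 2)/[(u - 6)(u + 4)]


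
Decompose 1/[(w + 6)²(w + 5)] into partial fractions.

Cover-up at w=-5: R = 1/(-5 + 6)² = 1. Cover-up at w=-6: Q = 1/(-6 + 5) = -1. Comparing w² coeff: P = -R = -1
Result: -1/(w + 6) - 1/(w + 6)² + 1/(w + 5)


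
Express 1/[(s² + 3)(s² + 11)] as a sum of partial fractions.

Coefficient matching gives P = R = 0, Q = 1/(11-3) = 1/8, S = -Q = -1/8
Result: (1/8)/(s² + 3) - (1/8)/(s² + 11)


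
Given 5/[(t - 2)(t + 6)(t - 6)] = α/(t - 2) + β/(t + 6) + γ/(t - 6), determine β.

Cover-up at t = -6: β = 5/[(-6 - 2)(-6 - 6)] = 5/[(-8)(-12)] = 5/96


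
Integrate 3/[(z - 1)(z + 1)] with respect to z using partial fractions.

Decompose: 3/[(z - 1)(z + 1)] = (3/2)/(z - 1) - (3/2)/(z + 1). Integrate each term: (3/2) ln|(z - 1)| - (3/2) ln|(z + 1)| + C


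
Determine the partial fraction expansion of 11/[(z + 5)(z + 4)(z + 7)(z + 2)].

Using Heaviside cover-up: (11/6)/(z + 5) - (11/6)/(z + 4) - (11/30)/(z + 7) + (11/30)/(z + 2)


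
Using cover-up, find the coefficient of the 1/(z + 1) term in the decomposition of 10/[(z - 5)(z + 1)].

Cover (z + 1), set z=-1: 10/((z - 5) at z=-1) = 10/(-6) = -5/3


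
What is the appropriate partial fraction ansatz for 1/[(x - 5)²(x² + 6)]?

Repeated linear + quadratic: α/(x - 5) + β/(x - 5)² + (γx + δ)/(x² + 6)


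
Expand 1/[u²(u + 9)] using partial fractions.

Cover-up at u=-9: C = 1/(-9 - 0)² = 1/81. Cover-up at u=0: B = 1/(0 + 9) = 1/9. Comparing u² coeff: A = -C = -1/81
Result: (-1/81)/u + (1/9)/u² + (1/81)/(u + 9)


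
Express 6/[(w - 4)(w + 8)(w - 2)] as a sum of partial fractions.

Using cover-up method: A = 1/4, B = 1/20, C = -3/10
Result: (1/4)/(w - 4) + (1/20)/(w + 8) - (3/10)/(w - 2)


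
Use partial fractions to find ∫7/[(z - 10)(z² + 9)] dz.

Cover-up at z=10: A = 7/(10²+9) = 7/109. Coeff matching: B = -7/109, C = -70/109. Decomposition: (7/109)/(z - 10) - ((7/109)z + 70/109)/(z² + 9). Integrate: linear → ln, quadratic → (1/2)ln + arctan: (7/109) ln|(z - 10)| - (7/218) ln(z² + 9) - (70/327) arctan(z/3) + C


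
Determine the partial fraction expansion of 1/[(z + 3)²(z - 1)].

Cover-up at z=1: C = 1/(1 + 3)² = 1/16. Cover-up at z=-3: B = 1/(-3 - 1) = -1/4. Comparing z² coeff: A = -C = -1/16
Result: (-1/16)/(z + 3) - (1/4)/(z + 3)² + (1/16)/(z - 1)


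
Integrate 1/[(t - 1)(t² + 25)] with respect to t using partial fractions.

Cover-up at t=1: A = 1/(1²+25) = 1/26. Coeff matching: B = -1/26, C = -1/26. Decomposition: (1/26)/(t - 1) - ((1/26)t + 1/26)/(t² + 25). Integrate: linear → ln, quadratic → (1/2)ln + arctan: (1/26) ln|(t - 1)| - (1/52) ln(t² + 25) - (1/130) arctan(t/5) + C


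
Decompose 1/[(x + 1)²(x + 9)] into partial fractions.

Cover-up at x=-9: C = 1/(-9 + 1)² = 1/64. Cover-up at x=-1: B = 1/(-1 + 9) = 1/8. Comparing x² coeff: A = -C = -1/64
Result: (-1/64)/(x + 1) + (1/8)/(x + 1)² + (1/64)/(x + 9)


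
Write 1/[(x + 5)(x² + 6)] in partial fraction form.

Cover-up at x = -5: P = 1/((-5)² + 6) = 1/31. Then Q = -P = -1/31, R = -P·(0 - 5) = 5/31
Result: (1/31)/(x + 5) - ((1/31)x - 5/31)/(x² + 6)


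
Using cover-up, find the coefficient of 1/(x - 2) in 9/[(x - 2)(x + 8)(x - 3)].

Cover (x - 2), set x=2: 9/[(2 + 8)(2 - 3)] = -9/10


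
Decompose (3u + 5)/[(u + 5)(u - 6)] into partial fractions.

At u=-5: A = (3·(-5) + 5)/(-5 - 6) = 10/11. At u=6: B = (3·6 + 5)/(6 + 5) = 23/11
Result: (10/11)/(u + 5) + (23/11)/(u - 6)


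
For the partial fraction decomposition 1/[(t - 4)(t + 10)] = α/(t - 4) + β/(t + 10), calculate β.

Cover-up at t = -10: β = 1/(-10 - 4) = -1/14


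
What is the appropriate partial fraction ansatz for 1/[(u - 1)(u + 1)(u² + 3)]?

Two linear + quadratic: A/(u - 1) + B/(u + 1) + (Cu + D)/(u² + 3)


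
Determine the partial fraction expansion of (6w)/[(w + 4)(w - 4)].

At w=-4: A = (6·(-4) + 0)/(-4 - 4) = 3. At w=4: B = (6·4 + 0)/(4 + 4) = 3
Result: 3/(w + 4) + 3/(w - 4)


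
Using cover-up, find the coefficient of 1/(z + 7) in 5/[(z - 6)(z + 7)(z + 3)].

Cover (z + 7), set z=-7: 5/[(-7 - 6)(-7 + 3)] = 5/52


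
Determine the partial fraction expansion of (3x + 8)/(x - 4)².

(3x + 8) = A(x - 4) + B. At x = 4: B = 3·4 + 8 = 20. Coeff of x: A = 3
Result: 3/(x - 4) + 20/(x - 4)²


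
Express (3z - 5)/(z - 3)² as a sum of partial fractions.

(3z - 5) = A(z - 3) + B. At z = 3: B = 3·3 - 5 = 4. Coeff of z: A = 3
Result: 3/(z - 3) + 4/(z - 3)²


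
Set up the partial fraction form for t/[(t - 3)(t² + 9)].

Linear + irreducible quadratic: P/(t - 3) + (Qt + R)/(t² + 9)


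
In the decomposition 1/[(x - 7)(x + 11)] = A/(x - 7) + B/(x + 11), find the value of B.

Cover-up at x = -11: B = 1/(-11 - 7) = -1/18


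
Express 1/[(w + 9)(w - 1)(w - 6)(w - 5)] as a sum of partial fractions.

Using Heaviside cover-up: (-1/2100)/(w + 9) + (1/200)/(w - 1) + (1/75)/(w - 6) - (1/56)/(w - 5)


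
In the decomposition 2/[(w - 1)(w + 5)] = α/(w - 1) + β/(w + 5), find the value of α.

Cover-up at w = 1: α = 2/(1 + 5) = 2/6 = 1/3


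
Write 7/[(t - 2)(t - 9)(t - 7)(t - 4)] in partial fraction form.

Using Heaviside cover-up: (-1/10)/(t - 2) + (1/10)/(t - 9) - (7/30)/(t - 7) + (7/30)/(t - 4)


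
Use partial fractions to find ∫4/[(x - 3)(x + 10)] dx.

Decompose: 4/[(x - 3)(x + 10)] = (4/13)/(x - 3) - (4/13)/(x + 10). Integrate each term: (4/13) ln|(x - 3)| - (4/13) ln|(x + 10)| + C


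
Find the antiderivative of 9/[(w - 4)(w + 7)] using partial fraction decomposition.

Decompose: 9/[(w - 4)(w + 7)] = (9/11)/(w - 4) - (9/11)/(w + 7). Integrate each term: (9/11) ln|(w - 4)| - (9/11) ln|(w + 7)| + C


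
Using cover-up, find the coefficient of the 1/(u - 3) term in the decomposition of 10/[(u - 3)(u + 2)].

Cover (u - 3), set u=3: 10/((u + 2) at u=3) = 10/(5) = 2


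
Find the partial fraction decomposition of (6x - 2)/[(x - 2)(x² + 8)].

At x=2: P = (6·2 - 2)/(2² + 8) = 5/6. Q = -P = -5/6, R = 6 - 2·P = 13/3
Result: (5/6)/(x - 2) - ((5/6)x - 13/3)/(x² + 8)


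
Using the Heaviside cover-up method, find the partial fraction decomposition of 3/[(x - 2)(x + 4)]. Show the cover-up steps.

Cover (x - 2): set x=2, get α = 3/(2 + 4) = 1/2. Cover (x + 4): set x=-4, get β = 3/(-4 - 2) = -1/2.
Result: (1/2)/(x - 2) - (1/2)/(x + 4)


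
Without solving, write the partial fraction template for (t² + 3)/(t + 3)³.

Repeated linear factor (power 3): A/(t + 3) + B/(t + 3)² + C/(t + 3)³


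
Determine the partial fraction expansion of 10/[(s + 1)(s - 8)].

10/(s + 1)(s - 8) = P/(s + 1) + Q/(s - 8). P = 10/(-1 - 8) = -10/9, Q = 10/(8 + 1) = 10/9
Result: (-10/9)/(s + 1) + (10/9)/(s - 8)


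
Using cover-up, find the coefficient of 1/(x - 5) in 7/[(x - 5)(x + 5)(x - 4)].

Cover (x - 5), set x=5: 7/[(5 + 5)(5 - 4)] = 7/10


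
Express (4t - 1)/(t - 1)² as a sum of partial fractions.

(4t - 1) = α(t - 1) + β. At t = 1: β = 4·1 - 1 = 3. Coeff of t: α = 4
Result: 4/(t - 1) + 3/(t - 1)²


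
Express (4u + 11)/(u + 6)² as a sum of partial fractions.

(4u + 11) = A(u + 6) + B. At u = -6: B = 4·(-6) + 11 = -13. Coeff of u: A = 4
Result: 4/(u + 6) - 13/(u + 6)²
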